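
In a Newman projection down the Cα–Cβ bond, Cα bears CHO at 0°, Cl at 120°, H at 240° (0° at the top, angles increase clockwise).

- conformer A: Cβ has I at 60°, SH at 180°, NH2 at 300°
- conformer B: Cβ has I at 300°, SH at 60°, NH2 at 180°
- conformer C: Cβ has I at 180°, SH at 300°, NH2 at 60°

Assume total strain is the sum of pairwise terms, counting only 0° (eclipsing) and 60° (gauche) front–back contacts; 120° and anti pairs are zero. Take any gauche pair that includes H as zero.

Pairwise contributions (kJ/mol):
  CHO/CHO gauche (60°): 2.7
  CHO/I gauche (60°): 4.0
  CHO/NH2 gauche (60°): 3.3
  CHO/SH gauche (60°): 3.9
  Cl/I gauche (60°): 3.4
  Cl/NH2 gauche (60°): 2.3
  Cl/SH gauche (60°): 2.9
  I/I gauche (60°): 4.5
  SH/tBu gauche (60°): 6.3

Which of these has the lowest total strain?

C

A (staggered): CHO(0°)/I(60°) gauche 4.0; CHO(0°)/NH2(300°) gauche 3.3; Cl(120°)/I(60°) gauche 3.4; Cl(120°)/SH(180°) gauche 2.9 → 13.6 kJ/mol.
B (staggered): CHO(0°)/I(300°) gauche 4.0; CHO(0°)/SH(60°) gauche 3.9; Cl(120°)/SH(60°) gauche 2.9; Cl(120°)/NH2(180°) gauche 2.3 → 13.1 kJ/mol.
C (staggered): CHO(0°)/SH(300°) gauche 3.9; CHO(0°)/NH2(60°) gauche 3.3; Cl(120°)/I(180°) gauche 3.4; Cl(120°)/NH2(60°) gauche 2.3 → 12.9 kJ/mol.
C has the lowest total (12.9 kJ/mol).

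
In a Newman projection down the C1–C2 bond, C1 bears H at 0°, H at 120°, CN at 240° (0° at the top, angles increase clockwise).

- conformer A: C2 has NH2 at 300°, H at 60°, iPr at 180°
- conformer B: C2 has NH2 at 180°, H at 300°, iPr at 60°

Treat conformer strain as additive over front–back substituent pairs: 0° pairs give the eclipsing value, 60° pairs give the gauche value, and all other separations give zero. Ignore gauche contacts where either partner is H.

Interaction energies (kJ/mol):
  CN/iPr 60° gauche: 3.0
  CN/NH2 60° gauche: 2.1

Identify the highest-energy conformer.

A is staggered. CN at 240° is gauche with NH2 at 300° (2.1); CN at 240° is gauche with iPr at 180° (3.0). Total 5.1 kJ/mol.
B is staggered. CN at 240° is gauche with NH2 at 180° (2.1). Total 2.1 kJ/mol.
A has the highest total (5.1 kJ/mol).

A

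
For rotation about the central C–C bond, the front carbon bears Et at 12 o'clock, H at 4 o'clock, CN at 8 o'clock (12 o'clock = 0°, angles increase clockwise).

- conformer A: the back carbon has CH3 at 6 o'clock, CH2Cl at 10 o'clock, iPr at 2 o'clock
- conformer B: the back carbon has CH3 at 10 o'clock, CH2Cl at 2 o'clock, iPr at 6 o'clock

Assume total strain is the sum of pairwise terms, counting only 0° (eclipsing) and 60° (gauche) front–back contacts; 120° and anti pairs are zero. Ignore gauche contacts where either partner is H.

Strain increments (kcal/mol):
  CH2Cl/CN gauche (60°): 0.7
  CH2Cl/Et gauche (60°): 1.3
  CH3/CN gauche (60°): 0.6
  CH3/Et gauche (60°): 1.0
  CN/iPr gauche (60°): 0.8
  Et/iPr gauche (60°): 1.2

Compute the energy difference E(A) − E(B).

A (staggered): Et(0°)/CH2Cl(300°) gauche 1.3; Et(0°)/iPr(60°) gauche 1.2; CN(240°)/CH3(180°) gauche 0.6; CN(240°)/CH2Cl(300°) gauche 0.7 → 3.8 kcal/mol.
B (staggered): Et(0°)/CH3(300°) gauche 1.0; Et(0°)/CH2Cl(60°) gauche 1.3; CN(240°)/CH3(300°) gauche 0.6; CN(240°)/iPr(180°) gauche 0.8 → 3.7 kcal/mol.
E(A) − E(B) = 3.8 − 3.7 = +0.1 kcal/mol.

+0.1 kcal/mol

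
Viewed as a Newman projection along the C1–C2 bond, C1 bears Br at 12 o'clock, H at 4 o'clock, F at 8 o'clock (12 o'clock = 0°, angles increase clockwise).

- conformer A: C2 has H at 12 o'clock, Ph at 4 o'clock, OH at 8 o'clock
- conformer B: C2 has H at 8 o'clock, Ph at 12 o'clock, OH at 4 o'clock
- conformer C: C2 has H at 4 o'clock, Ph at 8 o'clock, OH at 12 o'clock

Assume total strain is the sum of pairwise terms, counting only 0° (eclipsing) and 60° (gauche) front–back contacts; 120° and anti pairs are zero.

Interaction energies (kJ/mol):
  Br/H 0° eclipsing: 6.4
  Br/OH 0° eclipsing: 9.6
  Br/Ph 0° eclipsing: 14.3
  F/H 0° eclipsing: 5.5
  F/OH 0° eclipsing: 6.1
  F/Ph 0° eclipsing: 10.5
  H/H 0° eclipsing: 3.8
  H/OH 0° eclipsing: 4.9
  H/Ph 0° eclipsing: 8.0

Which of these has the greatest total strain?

A is eclipsed. Br at 0° is eclipsed with H at 0° (6.4); H at 120° is eclipsed with Ph at 120° (8.0); F at 240° is eclipsed with OH at 240° (6.1). Total 20.5 kJ/mol.
B is eclipsed. Br at 0° is eclipsed with Ph at 0° (14.3); H at 120° is eclipsed with OH at 120° (4.9); F at 240° is eclipsed with H at 240° (5.5). Total 24.7 kJ/mol.
C is eclipsed. Br at 0° is eclipsed with OH at 0° (9.6); H at 120° is eclipsed with H at 120° (3.8); F at 240° is eclipsed with Ph at 240° (10.5). Total 23.9 kJ/mol.
B has the highest total (24.7 kJ/mol).

B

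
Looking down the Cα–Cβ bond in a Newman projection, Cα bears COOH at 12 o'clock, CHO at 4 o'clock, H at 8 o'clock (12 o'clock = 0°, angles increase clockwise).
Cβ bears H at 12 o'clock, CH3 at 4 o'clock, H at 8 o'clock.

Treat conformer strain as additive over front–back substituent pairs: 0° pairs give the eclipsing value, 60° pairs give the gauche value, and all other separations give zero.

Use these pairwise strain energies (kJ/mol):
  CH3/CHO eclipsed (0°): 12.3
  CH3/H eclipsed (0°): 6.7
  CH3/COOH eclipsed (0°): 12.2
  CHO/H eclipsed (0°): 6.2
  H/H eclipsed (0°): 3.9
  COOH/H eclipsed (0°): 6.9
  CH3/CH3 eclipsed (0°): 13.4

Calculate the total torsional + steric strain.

23.1 kJ/mol

This conformer is eclipsed. COOH at 0° is eclipsed with H at 0° (6.9); CHO at 120° is eclipsed with CH3 at 120° (12.3); H at 240° is eclipsed with H at 240° (3.9). Total 23.1 kJ/mol.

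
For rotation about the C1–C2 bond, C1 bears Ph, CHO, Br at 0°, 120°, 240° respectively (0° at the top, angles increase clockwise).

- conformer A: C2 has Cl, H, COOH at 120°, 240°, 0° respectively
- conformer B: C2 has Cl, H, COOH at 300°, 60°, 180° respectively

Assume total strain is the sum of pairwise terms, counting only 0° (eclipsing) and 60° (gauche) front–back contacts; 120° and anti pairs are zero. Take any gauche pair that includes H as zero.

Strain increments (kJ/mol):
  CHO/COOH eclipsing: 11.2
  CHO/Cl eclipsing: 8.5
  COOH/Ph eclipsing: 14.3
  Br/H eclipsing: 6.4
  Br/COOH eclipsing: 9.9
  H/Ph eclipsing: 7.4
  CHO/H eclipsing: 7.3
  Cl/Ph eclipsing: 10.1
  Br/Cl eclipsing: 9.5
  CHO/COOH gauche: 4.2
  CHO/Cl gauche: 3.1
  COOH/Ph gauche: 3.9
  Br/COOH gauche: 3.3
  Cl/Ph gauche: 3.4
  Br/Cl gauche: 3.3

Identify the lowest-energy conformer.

A (eclipsed): Ph–COOH eclipsed, CHO–Cl eclipsed, Br–H eclipsed; 14.3 + 8.5 + 6.4 = 29.2 kJ/mol.
B (staggered): Ph–Cl gauche, CHO–COOH gauche, Br–Cl gauche, Br–COOH gauche; 3.4 + 4.2 + 3.3 + 3.3 = 14.2 kJ/mol.
B has the lowest total (14.2 kJ/mol).

B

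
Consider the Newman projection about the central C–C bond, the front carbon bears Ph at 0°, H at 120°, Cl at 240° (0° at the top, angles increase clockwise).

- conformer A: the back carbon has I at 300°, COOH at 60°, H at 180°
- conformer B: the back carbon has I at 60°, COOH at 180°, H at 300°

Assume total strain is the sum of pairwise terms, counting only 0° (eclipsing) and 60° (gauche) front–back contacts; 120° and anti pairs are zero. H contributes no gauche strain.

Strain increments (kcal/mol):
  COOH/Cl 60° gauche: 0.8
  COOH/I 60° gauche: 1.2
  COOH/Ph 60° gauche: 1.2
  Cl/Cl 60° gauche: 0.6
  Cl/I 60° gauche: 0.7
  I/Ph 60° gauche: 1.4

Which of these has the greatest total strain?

A (staggered): Ph–I gauche, Ph–COOH gauche, Cl–I gauche; 1.4 + 1.2 + 0.7 = 3.3 kcal/mol.
B (staggered): Ph–I gauche, Cl–COOH gauche; 1.4 + 0.8 = 2.2 kcal/mol.
A has the highest total (3.3 kcal/mol).

A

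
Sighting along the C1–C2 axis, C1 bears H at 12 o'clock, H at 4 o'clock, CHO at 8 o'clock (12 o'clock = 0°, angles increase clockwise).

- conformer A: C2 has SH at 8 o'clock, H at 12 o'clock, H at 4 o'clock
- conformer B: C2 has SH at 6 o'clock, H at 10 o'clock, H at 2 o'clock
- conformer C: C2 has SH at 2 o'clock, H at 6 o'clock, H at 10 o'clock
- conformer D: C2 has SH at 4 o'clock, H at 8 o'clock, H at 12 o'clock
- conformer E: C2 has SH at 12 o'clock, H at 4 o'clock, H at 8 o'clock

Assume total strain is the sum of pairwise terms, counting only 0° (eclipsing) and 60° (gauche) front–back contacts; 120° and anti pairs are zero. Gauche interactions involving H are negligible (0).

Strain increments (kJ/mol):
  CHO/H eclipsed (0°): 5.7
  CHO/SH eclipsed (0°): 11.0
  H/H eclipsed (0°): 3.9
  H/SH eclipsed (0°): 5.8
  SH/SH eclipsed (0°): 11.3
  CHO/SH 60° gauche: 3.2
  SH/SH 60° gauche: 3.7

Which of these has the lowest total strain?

A is eclipsed. H at 0° is eclipsed with H at 0° (3.9); H at 120° is eclipsed with H at 120° (3.9); CHO at 240° is eclipsed with SH at 240° (11.0). Total 18.8 kJ/mol.
B is staggered. CHO at 240° is gauche with SH at 180° (3.2). Total 3.2 kJ/mol.
C (staggered): no non-H gauche contacts → 0.0 kJ/mol.
D is eclipsed. H at 0° is eclipsed with H at 0° (3.9); H at 120° is eclipsed with SH at 120° (5.8); CHO at 240° is eclipsed with H at 240° (5.7). Total 15.4 kJ/mol.
E is eclipsed. H at 0° is eclipsed with SH at 0° (5.8); H at 120° is eclipsed with H at 120° (3.9); CHO at 240° is eclipsed with H at 240° (5.7). Total 15.4 kJ/mol.
C has the lowest total (0.0 kJ/mol).

C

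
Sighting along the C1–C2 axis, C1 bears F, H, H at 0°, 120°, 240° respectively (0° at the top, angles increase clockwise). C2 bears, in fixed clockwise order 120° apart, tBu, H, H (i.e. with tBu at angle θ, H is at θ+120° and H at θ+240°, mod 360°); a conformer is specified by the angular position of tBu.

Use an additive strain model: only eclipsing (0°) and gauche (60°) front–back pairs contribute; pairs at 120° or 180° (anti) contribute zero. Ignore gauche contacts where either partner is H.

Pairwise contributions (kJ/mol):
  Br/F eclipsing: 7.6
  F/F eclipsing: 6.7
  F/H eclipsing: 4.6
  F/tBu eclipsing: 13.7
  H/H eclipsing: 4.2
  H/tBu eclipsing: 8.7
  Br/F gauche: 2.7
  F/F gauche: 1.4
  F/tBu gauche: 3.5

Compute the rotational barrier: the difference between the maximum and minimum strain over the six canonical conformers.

22.1 kJ/mol

tBu at 0° (eclipsed): F–tBu eclipsed, H–H eclipsed, H–H eclipsed; 13.7 + 4.2 + 4.2 = 22.1 kJ/mol.
tBu at 60° (staggered): F–tBu gauche; 3.5 = 3.5 kJ/mol.
tBu at 120° (eclipsed): F–H eclipsed, H–tBu eclipsed, H–H eclipsed; 4.6 + 8.7 + 4.2 = 17.5 kJ/mol.
tBu at 180° (staggered): no non-H gauche contacts → 0.0 kJ/mol.
tBu at 240° (eclipsed): F–H eclipsed, H–H eclipsed, H–tBu eclipsed; 4.6 + 4.2 + 8.7 = 17.5 kJ/mol.
tBu at 300° (staggered): F–tBu gauche; 3.5 = 3.5 kJ/mol.
Max at 0° (22.1 kJ/mol), min at 180° (0.0 kJ/mol); barrier = 22.1 kJ/mol.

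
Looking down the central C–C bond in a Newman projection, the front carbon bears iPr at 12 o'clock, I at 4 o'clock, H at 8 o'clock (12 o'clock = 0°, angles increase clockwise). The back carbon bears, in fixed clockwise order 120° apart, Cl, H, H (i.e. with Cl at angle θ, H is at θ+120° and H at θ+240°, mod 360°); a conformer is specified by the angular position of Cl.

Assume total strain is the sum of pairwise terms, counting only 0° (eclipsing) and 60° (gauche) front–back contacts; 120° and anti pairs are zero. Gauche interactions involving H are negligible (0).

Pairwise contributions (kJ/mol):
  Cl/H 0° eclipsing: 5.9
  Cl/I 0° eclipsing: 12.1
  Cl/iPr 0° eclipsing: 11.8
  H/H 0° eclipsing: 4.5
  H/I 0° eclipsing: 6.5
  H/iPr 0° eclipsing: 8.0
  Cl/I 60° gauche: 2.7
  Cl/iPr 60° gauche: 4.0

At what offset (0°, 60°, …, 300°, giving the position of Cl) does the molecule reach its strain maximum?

Cl at 0° (eclipsed): iPr(0°)/Cl(0°) eclipsed 11.8; I(120°)/H(120°) eclipsed 6.5; H(240°)/H(240°) eclipsed 4.5 → 22.8 kJ/mol.
Cl at 60° (staggered): iPr(0°)/Cl(60°) gauche 4.0; I(120°)/Cl(60°) gauche 2.7 → 6.7 kJ/mol.
Cl at 120° (eclipsed): iPr(0°)/H(0°) eclipsed 8.0; I(120°)/Cl(120°) eclipsed 12.1; H(240°)/H(240°) eclipsed 4.5 → 24.6 kJ/mol.
Cl at 180° (staggered): I(120°)/Cl(180°) gauche 2.7 → 2.7 kJ/mol.
Cl at 240° (eclipsed): iPr(0°)/H(0°) eclipsed 8.0; I(120°)/H(120°) eclipsed 6.5; H(240°)/Cl(240°) eclipsed 5.9 → 20.4 kJ/mol.
Cl at 300° (staggered): iPr(0°)/Cl(300°) gauche 4.0 → 4.0 kJ/mol.
The maximum (24.6 kJ/mol) occurs with Cl at 120°.

120°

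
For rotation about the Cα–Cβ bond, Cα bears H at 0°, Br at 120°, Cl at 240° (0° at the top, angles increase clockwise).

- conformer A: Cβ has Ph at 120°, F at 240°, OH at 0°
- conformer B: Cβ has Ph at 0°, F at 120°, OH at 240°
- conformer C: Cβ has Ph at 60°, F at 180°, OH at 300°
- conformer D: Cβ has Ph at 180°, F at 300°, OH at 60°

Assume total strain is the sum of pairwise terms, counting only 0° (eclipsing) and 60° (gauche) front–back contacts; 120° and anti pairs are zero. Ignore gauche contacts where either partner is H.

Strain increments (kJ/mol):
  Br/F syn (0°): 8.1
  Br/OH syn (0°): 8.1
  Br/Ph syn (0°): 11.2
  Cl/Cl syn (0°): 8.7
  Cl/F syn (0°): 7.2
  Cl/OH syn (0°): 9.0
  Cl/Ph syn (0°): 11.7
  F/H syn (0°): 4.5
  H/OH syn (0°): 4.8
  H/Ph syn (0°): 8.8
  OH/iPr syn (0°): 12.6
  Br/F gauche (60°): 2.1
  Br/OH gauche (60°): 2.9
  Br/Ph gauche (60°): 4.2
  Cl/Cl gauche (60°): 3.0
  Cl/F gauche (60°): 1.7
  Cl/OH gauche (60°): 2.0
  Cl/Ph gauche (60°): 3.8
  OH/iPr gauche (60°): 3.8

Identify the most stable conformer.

A (eclipsed): H–OH eclipsed, Br–Ph eclipsed, Cl–F eclipsed; 4.8 + 11.2 + 7.2 = 23.2 kJ/mol.
B (eclipsed): H–Ph eclipsed, Br–F eclipsed, Cl–OH eclipsed; 8.8 + 8.1 + 9.0 = 25.9 kJ/mol.
C (staggered): Br–Ph gauche, Br–F gauche, Cl–F gauche, Cl–OH gauche; 4.2 + 2.1 + 1.7 + 2.0 = 10.0 kJ/mol.
D (staggered): Br–Ph gauche, Br–OH gauche, Cl–Ph gauche, Cl–F gauche; 4.2 + 2.9 + 3.8 + 1.7 = 12.6 kJ/mol.
C has the lowest total (10.0 kJ/mol).

C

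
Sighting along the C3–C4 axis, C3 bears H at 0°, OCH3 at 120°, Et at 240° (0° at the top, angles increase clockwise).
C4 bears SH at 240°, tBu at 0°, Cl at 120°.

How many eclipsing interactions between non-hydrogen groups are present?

2

Non-H eclipsing pairs: OCH3(120°)/Cl(120°); Et(240°)/SH(240°) — 2 interactions.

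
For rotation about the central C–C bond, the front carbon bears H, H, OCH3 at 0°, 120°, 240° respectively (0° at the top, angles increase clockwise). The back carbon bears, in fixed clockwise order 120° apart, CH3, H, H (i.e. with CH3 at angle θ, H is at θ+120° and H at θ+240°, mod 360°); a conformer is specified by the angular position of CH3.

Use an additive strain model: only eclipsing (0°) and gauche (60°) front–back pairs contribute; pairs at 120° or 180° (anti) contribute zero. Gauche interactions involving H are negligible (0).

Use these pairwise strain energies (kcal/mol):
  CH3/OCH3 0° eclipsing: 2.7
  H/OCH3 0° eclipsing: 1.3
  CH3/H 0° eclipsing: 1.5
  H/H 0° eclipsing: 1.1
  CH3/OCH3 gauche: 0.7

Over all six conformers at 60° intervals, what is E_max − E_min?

CH3 at 0° is eclipsed. H at 0° is eclipsed with CH3 at 0° (1.5); H at 120° is eclipsed with H at 120° (1.1); OCH3 at 240° is eclipsed with H at 240° (1.3). Total 3.9 kcal/mol.
CH3 at 60° (staggered): no non-H gauche contacts → 0.0 kcal/mol.
CH3 at 120° is eclipsed. H at 0° is eclipsed with H at 0° (1.1); H at 120° is eclipsed with CH3 at 120° (1.5); OCH3 at 240° is eclipsed with H at 240° (1.3). Total 3.9 kcal/mol.
CH3 at 180° is staggered. OCH3 at 240° is gauche with CH3 at 180° (0.7). Total 0.7 kcal/mol.
CH3 at 240° is eclipsed. H at 0° is eclipsed with H at 0° (1.1); H at 120° is eclipsed with H at 120° (1.1); OCH3 at 240° is eclipsed with CH3 at 240° (2.7). Total 4.9 kcal/mol.
CH3 at 300° is staggered. OCH3 at 240° is gauche with CH3 at 300° (0.7). Total 0.7 kcal/mol.
Max at 240° (4.9 kcal/mol), min at 60° (0.0 kcal/mol); barrier = 4.9 kcal/mol.

4.9 kcal/mol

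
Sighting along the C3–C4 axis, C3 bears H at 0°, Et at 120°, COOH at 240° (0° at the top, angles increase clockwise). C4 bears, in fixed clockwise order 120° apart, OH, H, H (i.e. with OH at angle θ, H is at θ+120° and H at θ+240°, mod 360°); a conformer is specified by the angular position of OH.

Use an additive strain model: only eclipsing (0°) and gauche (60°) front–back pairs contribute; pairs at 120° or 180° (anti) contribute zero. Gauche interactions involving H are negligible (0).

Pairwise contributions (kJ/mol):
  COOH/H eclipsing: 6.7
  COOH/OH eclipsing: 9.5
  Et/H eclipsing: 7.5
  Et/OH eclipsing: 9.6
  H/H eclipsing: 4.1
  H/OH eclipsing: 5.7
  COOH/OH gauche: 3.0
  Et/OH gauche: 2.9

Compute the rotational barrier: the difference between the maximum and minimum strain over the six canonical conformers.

OH at 0° (eclipsed): H(0°)/OH(0°) eclipsed 5.7; Et(120°)/H(120°) eclipsed 7.5; COOH(240°)/H(240°) eclipsed 6.7 → 19.9 kJ/mol.
OH at 60° (staggered): Et(120°)/OH(60°) gauche 2.9 → 2.9 kJ/mol.
OH at 120° (eclipsed): H(0°)/H(0°) eclipsed 4.1; Et(120°)/OH(120°) eclipsed 9.6; COOH(240°)/H(240°) eclipsed 6.7 → 20.4 kJ/mol.
OH at 180° (staggered): Et(120°)/OH(180°) gauche 2.9; COOH(240°)/OH(180°) gauche 3.0 → 5.9 kJ/mol.
OH at 240° (eclipsed): H(0°)/H(0°) eclipsed 4.1; Et(120°)/H(120°) eclipsed 7.5; COOH(240°)/OH(240°) eclipsed 9.5 → 21.1 kJ/mol.
OH at 300° (staggered): COOH(240°)/OH(300°) gauche 3.0 → 3.0 kJ/mol.
Max at 240° (21.1 kJ/mol), min at 60° (2.9 kJ/mol); barrier = 18.2 kJ/mol.

18.2 kJ/mol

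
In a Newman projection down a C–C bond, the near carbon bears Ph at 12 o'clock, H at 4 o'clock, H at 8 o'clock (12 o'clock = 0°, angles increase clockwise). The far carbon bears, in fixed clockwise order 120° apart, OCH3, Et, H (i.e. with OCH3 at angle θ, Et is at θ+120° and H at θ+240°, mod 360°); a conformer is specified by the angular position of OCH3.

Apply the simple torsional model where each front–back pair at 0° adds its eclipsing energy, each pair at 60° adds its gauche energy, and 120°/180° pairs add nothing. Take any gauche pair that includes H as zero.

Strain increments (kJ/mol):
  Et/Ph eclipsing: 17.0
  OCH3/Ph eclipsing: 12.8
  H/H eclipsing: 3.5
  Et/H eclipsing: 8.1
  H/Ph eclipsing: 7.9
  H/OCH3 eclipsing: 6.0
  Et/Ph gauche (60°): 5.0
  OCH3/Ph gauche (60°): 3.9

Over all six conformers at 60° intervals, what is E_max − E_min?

OCH3 at 0° is eclipsed. Ph at 0° is eclipsed with OCH3 at 0° (12.8); H at 120° is eclipsed with Et at 120° (8.1); H at 240° is eclipsed with H at 240° (3.5). Total 24.4 kJ/mol.
OCH3 at 60° is staggered. Ph at 0° is gauche with OCH3 at 60° (3.9). Total 3.9 kJ/mol.
OCH3 at 120° is eclipsed. Ph at 0° is eclipsed with H at 0° (7.9); H at 120° is eclipsed with OCH3 at 120° (6.0); H at 240° is eclipsed with Et at 240° (8.1). Total 22.0 kJ/mol.
OCH3 at 180° is staggered. Ph at 0° is gauche with Et at 300° (5.0). Total 5.0 kJ/mol.
OCH3 at 240° is eclipsed. Ph at 0° is eclipsed with Et at 0° (17.0); H at 120° is eclipsed with H at 120° (3.5); H at 240° is eclipsed with OCH3 at 240° (6.0). Total 26.5 kJ/mol.
OCH3 at 300° is staggered. Ph at 0° is gauche with OCH3 at 300° (3.9); Ph at 0° is gauche with Et at 60° (5.0). Total 8.9 kJ/mol.
Max at 240° (26.5 kJ/mol), min at 60° (3.9 kJ/mol); barrier = 22.6 kJ/mol.

22.6 kJ/mol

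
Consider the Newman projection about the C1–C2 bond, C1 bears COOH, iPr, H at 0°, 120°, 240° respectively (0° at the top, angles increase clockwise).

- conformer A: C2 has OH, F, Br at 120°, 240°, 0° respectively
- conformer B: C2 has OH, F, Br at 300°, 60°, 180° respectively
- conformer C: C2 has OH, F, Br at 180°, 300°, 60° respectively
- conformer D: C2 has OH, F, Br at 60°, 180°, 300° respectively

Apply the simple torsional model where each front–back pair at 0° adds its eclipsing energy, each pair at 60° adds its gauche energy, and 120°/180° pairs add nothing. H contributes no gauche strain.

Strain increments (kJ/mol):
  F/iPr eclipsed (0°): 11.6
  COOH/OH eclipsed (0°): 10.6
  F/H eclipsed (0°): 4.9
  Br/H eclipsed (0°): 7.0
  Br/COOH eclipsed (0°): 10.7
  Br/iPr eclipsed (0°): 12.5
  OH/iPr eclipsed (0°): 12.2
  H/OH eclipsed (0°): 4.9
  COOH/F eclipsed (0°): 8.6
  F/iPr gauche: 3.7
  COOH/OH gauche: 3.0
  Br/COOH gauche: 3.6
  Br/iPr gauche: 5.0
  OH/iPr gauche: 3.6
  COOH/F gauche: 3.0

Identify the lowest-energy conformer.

A (eclipsed): COOH–Br eclipsed, iPr–OH eclipsed, H–F eclipsed; 10.7 + 12.2 + 4.9 = 27.8 kJ/mol.
B (staggered): COOH–OH gauche, COOH–F gauche, iPr–F gauche, iPr–Br gauche; 3.0 + 3.0 + 3.7 + 5.0 = 14.7 kJ/mol.
C (staggered): COOH–F gauche, COOH–Br gauche, iPr–OH gauche, iPr–Br gauche; 3.0 + 3.6 + 3.6 + 5.0 = 15.2 kJ/mol.
D (staggered): COOH–OH gauche, COOH–Br gauche, iPr–OH gauche, iPr–F gauche; 3.0 + 3.6 + 3.6 + 3.7 = 13.9 kJ/mol.
D has the lowest total (13.9 kJ/mol).

D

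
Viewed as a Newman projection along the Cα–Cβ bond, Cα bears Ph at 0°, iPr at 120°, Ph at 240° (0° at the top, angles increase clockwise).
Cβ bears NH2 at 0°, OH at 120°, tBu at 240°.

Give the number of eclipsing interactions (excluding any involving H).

Non-H eclipsing pairs: Ph(0°)/NH2(0°); iPr(120°)/OH(120°); Ph(240°)/tBu(240°) — 3 interactions.

3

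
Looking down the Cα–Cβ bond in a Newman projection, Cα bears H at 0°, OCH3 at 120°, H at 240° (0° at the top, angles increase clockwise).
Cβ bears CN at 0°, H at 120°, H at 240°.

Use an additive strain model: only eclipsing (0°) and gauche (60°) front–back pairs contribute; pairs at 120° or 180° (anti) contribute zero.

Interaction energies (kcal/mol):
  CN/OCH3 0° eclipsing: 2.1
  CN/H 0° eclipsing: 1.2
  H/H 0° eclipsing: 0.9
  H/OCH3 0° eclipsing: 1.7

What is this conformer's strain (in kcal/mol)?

This conformer (eclipsed): H–CN eclipsed, OCH3–H eclipsed, H–H eclipsed; 1.2 + 1.7 + 0.9 = 3.8 kcal/mol.

3.8 kcal/mol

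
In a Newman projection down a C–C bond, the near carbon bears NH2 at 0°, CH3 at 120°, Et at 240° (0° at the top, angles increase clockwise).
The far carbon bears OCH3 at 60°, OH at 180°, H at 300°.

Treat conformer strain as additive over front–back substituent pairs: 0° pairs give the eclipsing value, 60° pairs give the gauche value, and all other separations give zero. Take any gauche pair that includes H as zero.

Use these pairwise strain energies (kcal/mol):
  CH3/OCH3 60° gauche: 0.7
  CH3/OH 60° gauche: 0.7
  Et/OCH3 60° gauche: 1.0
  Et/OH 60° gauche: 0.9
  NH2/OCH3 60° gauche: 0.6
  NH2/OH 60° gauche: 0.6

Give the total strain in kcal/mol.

This conformer (staggered): NH2(0°)/OCH3(60°) gauche 0.6; CH3(120°)/OCH3(60°) gauche 0.7; CH3(120°)/OH(180°) gauche 0.7; Et(240°)/OH(180°) gauche 0.9 → 2.9 kcal/mol.

2.9 kcal/mol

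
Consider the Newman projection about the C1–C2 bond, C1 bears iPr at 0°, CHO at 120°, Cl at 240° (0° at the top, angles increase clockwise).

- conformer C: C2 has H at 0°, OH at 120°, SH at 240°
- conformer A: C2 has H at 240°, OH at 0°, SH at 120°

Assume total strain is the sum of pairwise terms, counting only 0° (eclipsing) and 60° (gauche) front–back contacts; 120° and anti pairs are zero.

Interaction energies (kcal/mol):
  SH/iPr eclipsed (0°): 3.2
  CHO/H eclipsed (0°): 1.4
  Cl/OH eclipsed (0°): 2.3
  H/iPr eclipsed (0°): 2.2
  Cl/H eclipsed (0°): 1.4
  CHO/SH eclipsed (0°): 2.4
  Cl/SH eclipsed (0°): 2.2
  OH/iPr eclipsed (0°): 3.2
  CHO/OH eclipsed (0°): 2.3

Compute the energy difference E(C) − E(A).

C (eclipsed): iPr(0°)/H(0°) eclipsed 2.2; CHO(120°)/OH(120°) eclipsed 2.3; Cl(240°)/SH(240°) eclipsed 2.2 → 6.7 kcal/mol.
A (eclipsed): iPr(0°)/OH(0°) eclipsed 3.2; CHO(120°)/SH(120°) eclipsed 2.4; Cl(240°)/H(240°) eclipsed 1.4 → 7.0 kcal/mol.
E(C) − E(A) = 6.7 − 7.0 = -0.3 kcal/mol.

-0.3 kcal/mol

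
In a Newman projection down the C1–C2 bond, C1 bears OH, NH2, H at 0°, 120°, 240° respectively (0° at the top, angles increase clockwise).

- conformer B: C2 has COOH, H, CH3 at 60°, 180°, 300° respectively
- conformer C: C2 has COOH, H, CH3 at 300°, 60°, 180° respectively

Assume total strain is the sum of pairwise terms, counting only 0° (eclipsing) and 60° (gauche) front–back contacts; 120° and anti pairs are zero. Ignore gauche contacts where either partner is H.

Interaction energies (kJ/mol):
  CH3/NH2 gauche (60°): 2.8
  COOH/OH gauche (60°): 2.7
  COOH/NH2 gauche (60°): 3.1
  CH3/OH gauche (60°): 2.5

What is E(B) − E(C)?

B is staggered. OH at 0° is gauche with COOH at 60° (2.7); OH at 0° is gauche with CH3 at 300° (2.5); NH2 at 120° is gauche with COOH at 60° (3.1). Total 8.3 kJ/mol.
C is staggered. OH at 0° is gauche with COOH at 300° (2.7); NH2 at 120° is gauche with CH3 at 180° (2.8). Total 5.5 kJ/mol.
E(B) − E(C) = 8.3 − 5.5 = +2.8 kJ/mol.

+2.8 kJ/mol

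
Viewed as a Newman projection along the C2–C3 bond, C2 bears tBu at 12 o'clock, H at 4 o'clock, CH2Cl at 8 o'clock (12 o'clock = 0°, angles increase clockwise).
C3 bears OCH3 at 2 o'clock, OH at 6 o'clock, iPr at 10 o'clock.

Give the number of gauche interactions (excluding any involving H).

4

Non-H gauche pairs: tBu(0°)/OCH3(60°); tBu(0°)/iPr(300°); CH2Cl(240°)/OH(180°); CH2Cl(240°)/iPr(300°) — 4 interactions.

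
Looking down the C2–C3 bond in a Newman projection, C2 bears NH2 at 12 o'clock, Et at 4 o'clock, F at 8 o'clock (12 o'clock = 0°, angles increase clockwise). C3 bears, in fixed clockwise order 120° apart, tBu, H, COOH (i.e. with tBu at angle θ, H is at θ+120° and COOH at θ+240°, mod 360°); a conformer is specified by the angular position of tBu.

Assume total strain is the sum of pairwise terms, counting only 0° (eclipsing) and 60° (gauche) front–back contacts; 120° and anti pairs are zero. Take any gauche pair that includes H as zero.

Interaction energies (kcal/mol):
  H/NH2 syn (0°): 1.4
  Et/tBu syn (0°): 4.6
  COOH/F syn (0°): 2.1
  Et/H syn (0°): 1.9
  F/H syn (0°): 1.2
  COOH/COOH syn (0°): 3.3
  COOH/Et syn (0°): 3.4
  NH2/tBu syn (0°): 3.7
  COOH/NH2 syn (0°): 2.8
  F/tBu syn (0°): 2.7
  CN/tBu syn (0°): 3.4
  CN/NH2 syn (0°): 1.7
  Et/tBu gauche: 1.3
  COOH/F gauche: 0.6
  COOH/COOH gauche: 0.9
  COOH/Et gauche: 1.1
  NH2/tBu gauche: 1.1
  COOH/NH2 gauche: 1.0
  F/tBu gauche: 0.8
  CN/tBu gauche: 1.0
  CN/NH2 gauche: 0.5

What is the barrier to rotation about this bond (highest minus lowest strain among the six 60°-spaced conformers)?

5.0 kcal/mol

tBu at 0° is eclipsed. NH2 at 0° is eclipsed with tBu at 0° (3.7); Et at 120° is eclipsed with H at 120° (1.9); F at 240° is eclipsed with COOH at 240° (2.1). Total 7.7 kcal/mol.
tBu at 60° is staggered. NH2 at 0° is gauche with tBu at 60° (1.1); NH2 at 0° is gauche with COOH at 300° (1.0); Et at 120° is gauche with tBu at 60° (1.3); F at 240° is gauche with COOH at 300° (0.6). Total 4.0 kcal/mol.
tBu at 120° is eclipsed. NH2 at 0° is eclipsed with COOH at 0° (2.8); Et at 120° is eclipsed with tBu at 120° (4.6); F at 240° is eclipsed with H at 240° (1.2). Total 8.6 kcal/mol.
tBu at 180° is staggered. NH2 at 0° is gauche with COOH at 60° (1.0); Et at 120° is gauche with tBu at 180° (1.3); Et at 120° is gauche with COOH at 60° (1.1); F at 240° is gauche with tBu at 180° (0.8). Total 4.2 kcal/mol.
tBu at 240° is eclipsed. NH2 at 0° is eclipsed with H at 0° (1.4); Et at 120° is eclipsed with COOH at 120° (3.4); F at 240° is eclipsed with tBu at 240° (2.7). Total 7.5 kcal/mol.
tBu at 300° is staggered. NH2 at 0° is gauche with tBu at 300° (1.1); Et at 120° is gauche with COOH at 180° (1.1); F at 240° is gauche with tBu at 300° (0.8); F at 240° is gauche with COOH at 180° (0.6). Total 3.6 kcal/mol.
Max at 120° (8.6 kcal/mol), min at 300° (3.6 kcal/mol); barrier = 5.0 kcal/mol.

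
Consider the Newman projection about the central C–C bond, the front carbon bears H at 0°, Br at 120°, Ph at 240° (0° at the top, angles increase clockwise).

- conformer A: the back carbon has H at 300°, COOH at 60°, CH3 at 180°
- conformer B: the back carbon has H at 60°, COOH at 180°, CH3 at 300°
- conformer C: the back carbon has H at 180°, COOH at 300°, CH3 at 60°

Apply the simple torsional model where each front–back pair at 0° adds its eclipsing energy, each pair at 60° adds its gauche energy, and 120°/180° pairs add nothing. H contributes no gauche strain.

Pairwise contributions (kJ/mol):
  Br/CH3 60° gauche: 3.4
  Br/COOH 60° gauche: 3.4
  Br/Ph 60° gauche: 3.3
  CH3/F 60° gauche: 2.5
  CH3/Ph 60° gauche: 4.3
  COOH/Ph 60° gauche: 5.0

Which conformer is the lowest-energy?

C

A is staggered. Br at 120° is gauche with COOH at 60° (3.4); Br at 120° is gauche with CH3 at 180° (3.4); Ph at 240° is gauche with CH3 at 180° (4.3). Total 11.1 kJ/mol.
B is staggered. Br at 120° is gauche with COOH at 180° (3.4); Ph at 240° is gauche with COOH at 180° (5.0); Ph at 240° is gauche with CH3 at 300° (4.3). Total 12.7 kJ/mol.
C is staggered. Br at 120° is gauche with CH3 at 60° (3.4); Ph at 240° is gauche with COOH at 300° (5.0). Total 8.4 kJ/mol.
C has the lowest total (8.4 kJ/mol).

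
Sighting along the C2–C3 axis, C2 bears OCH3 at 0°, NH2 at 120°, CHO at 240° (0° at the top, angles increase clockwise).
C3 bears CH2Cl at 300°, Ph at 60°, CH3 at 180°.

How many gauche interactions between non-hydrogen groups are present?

6

Non-H gauche pairs: OCH3(0°)/CH2Cl(300°); OCH3(0°)/Ph(60°); NH2(120°)/Ph(60°); NH2(120°)/CH3(180°); CHO(240°)/CH2Cl(300°); CHO(240°)/CH3(180°) — 6 interactions.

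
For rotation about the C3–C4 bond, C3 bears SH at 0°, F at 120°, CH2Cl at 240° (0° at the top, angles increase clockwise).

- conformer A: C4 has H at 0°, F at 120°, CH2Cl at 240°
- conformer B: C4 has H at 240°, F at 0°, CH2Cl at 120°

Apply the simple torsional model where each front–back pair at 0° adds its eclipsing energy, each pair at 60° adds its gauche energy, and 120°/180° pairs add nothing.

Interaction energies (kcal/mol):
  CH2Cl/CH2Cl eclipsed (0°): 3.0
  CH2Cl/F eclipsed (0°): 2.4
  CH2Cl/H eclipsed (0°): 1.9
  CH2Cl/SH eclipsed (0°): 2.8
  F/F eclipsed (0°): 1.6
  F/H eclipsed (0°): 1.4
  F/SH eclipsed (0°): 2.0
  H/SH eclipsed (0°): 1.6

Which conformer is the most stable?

A

A (eclipsed): SH(0°)/H(0°) eclipsed 1.6; F(120°)/F(120°) eclipsed 1.6; CH2Cl(240°)/CH2Cl(240°) eclipsed 3.0 → 6.2 kcal/mol.
B (eclipsed): SH(0°)/F(0°) eclipsed 2.0; F(120°)/CH2Cl(120°) eclipsed 2.4; CH2Cl(240°)/H(240°) eclipsed 1.9 → 6.3 kcal/mol.
A has the lowest total (6.2 kcal/mol).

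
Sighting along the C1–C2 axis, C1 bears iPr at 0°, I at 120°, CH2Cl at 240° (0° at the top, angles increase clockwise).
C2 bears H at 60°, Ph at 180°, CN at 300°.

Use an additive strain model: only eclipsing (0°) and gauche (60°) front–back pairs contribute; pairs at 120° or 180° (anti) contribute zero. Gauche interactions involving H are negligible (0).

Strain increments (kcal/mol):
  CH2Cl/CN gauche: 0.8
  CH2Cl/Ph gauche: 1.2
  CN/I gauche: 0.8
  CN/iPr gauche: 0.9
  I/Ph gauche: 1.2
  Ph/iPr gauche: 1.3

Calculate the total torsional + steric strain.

4.1 kcal/mol

This conformer (staggered): iPr–CN gauche, I–Ph gauche, CH2Cl–Ph gauche, CH2Cl–CN gauche; 0.9 + 1.2 + 1.2 + 0.8 = 4.1 kcal/mol.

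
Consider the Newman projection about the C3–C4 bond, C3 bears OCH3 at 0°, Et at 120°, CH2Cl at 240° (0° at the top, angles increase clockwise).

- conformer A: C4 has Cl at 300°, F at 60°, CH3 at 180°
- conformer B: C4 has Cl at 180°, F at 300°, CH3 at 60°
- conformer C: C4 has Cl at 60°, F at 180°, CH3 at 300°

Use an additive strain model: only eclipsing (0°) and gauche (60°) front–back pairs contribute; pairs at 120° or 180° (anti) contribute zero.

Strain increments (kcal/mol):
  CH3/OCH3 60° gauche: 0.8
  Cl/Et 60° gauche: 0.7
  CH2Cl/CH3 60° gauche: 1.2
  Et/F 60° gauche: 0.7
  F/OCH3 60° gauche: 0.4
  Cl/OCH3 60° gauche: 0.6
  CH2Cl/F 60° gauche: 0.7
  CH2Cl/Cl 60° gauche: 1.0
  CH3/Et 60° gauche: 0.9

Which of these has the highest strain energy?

A (staggered): OCH3–Cl gauche, OCH3–F gauche, Et–F gauche, Et–CH3 gauche, CH2Cl–Cl gauche, CH2Cl–CH3 gauche; 0.6 + 0.4 + 0.7 + 0.9 + 1.0 + 1.2 = 4.8 kcal/mol.
B (staggered): OCH3–F gauche, OCH3–CH3 gauche, Et–Cl gauche, Et–CH3 gauche, CH2Cl–Cl gauche, CH2Cl–F gauche; 0.4 + 0.8 + 0.7 + 0.9 + 1.0 + 0.7 = 4.5 kcal/mol.
C (staggered): OCH3–Cl gauche, OCH3–CH3 gauche, Et–Cl gauche, Et–F gauche, CH2Cl–F gauche, CH2Cl–CH3 gauche; 0.6 + 0.8 + 0.7 + 0.7 + 0.7 + 1.2 = 4.7 kcal/mol.
A has the highest total (4.8 kcal/mol).

A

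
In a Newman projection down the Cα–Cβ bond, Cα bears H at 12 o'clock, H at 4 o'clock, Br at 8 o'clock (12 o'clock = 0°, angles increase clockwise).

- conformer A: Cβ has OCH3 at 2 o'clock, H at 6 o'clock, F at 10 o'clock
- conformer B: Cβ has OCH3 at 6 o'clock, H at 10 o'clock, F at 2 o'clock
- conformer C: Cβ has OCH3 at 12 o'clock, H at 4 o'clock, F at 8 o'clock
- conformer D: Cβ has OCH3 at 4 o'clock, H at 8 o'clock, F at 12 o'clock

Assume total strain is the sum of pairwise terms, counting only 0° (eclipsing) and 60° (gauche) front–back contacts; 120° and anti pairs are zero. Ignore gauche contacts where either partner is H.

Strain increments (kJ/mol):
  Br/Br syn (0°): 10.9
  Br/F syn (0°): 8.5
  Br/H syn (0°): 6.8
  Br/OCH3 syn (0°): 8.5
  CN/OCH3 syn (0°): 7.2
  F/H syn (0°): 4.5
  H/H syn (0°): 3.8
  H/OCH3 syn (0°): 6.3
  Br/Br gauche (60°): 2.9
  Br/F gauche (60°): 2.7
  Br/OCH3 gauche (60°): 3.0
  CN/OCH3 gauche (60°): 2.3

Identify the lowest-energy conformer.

A

A (staggered): Br(240°)/F(300°) gauche 2.7 → 2.7 kJ/mol.
B (staggered): Br(240°)/OCH3(180°) gauche 3.0 → 3.0 kJ/mol.
C (eclipsed): H(0°)/OCH3(0°) eclipsed 6.3; H(120°)/H(120°) eclipsed 3.8; Br(240°)/F(240°) eclipsed 8.5 → 18.6 kJ/mol.
D (eclipsed): H(0°)/F(0°) eclipsed 4.5; H(120°)/OCH3(120°) eclipsed 6.3; Br(240°)/H(240°) eclipsed 6.8 → 17.6 kJ/mol.
A has the lowest total (2.7 kJ/mol).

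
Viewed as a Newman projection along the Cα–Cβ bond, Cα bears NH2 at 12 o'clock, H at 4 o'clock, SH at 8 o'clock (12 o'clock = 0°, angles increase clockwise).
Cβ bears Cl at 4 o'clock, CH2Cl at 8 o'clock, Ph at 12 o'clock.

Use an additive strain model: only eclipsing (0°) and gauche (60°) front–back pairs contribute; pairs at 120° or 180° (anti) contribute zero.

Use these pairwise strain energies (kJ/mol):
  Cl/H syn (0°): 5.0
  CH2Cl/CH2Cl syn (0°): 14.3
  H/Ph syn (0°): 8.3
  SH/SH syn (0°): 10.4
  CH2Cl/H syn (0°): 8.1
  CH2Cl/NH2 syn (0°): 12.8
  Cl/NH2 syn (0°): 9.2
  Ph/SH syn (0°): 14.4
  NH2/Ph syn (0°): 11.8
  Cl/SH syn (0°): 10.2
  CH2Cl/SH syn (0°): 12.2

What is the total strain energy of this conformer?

29.0 kJ/mol

This conformer (eclipsed): NH2(0°)/Ph(0°) eclipsed 11.8; H(120°)/Cl(120°) eclipsed 5.0; SH(240°)/CH2Cl(240°) eclipsed 12.2 → 29.0 kJ/mol.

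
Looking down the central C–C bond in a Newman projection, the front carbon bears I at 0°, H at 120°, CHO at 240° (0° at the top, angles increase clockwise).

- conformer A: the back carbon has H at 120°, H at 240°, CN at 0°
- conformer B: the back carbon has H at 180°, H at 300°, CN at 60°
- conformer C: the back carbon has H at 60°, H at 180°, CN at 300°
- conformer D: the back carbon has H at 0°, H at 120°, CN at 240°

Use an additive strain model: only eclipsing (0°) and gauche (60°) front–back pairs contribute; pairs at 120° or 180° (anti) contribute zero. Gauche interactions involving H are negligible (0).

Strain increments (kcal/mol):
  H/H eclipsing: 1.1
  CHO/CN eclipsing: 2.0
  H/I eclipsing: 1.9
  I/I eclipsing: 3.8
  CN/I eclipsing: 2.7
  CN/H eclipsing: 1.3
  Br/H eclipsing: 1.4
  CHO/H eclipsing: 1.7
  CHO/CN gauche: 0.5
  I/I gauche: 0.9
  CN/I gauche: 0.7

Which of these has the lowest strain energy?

A (eclipsed): I–CN eclipsed, H–H eclipsed, CHO–H eclipsed; 2.7 + 1.1 + 1.7 = 5.5 kcal/mol.
B (staggered): I–CN gauche; 0.7 = 0.7 kcal/mol.
C (staggered): I–CN gauche, CHO–CN gauche; 0.7 + 0.5 = 1.2 kcal/mol.
D (eclipsed): I–H eclipsed, H–H eclipsed, CHO–CN eclipsed; 1.9 + 1.1 + 2.0 = 5.0 kcal/mol.
B has the lowest total (0.7 kcal/mol).

B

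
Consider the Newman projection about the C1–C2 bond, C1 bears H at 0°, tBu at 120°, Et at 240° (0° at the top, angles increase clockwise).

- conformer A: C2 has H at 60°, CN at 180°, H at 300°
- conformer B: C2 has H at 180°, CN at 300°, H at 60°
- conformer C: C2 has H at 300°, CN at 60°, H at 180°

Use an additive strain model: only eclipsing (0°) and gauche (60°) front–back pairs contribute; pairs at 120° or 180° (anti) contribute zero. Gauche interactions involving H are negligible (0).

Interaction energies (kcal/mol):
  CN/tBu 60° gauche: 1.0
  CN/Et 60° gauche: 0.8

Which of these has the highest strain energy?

A is staggered. tBu at 120° is gauche with CN at 180° (1.0); Et at 240° is gauche with CN at 180° (0.8). Total 1.8 kcal/mol.
B is staggered. Et at 240° is gauche with CN at 300° (0.8). Total 0.8 kcal/mol.
C is staggered. tBu at 120° is gauche with CN at 60° (1.0). Total 1.0 kcal/mol.
A has the highest total (1.8 kcal/mol).

A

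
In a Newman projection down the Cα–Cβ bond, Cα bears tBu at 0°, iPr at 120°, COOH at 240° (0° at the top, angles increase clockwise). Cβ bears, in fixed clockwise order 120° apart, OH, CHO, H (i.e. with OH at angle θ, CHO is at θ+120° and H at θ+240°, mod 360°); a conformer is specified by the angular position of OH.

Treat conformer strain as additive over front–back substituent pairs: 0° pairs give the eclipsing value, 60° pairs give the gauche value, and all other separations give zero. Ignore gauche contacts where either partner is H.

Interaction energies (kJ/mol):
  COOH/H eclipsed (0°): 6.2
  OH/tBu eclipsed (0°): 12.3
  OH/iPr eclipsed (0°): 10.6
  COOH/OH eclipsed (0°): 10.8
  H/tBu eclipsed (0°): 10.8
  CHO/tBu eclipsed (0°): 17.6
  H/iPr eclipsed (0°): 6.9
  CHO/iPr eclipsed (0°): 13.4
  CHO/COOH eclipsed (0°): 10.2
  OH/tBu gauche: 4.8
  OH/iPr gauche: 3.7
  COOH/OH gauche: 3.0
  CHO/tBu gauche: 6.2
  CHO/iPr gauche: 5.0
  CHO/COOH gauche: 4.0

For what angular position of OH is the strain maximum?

OH at 0° (eclipsed): tBu–OH eclipsed, iPr–CHO eclipsed, COOH–H eclipsed; 12.3 + 13.4 + 6.2 = 31.9 kJ/mol.
OH at 60° (staggered): tBu–OH gauche, iPr–OH gauche, iPr–CHO gauche, COOH–CHO gauche; 4.8 + 3.7 + 5.0 + 4.0 = 17.5 kJ/mol.
OH at 120° (eclipsed): tBu–H eclipsed, iPr–OH eclipsed, COOH–CHO eclipsed; 10.8 + 10.6 + 10.2 = 31.6 kJ/mol.
OH at 180° (staggered): tBu–CHO gauche, iPr–OH gauche, COOH–OH gauche, COOH–CHO gauche; 6.2 + 3.7 + 3.0 + 4.0 = 16.9 kJ/mol.
OH at 240° (eclipsed): tBu–CHO eclipsed, iPr–H eclipsed, COOH–OH eclipsed; 17.6 + 6.9 + 10.8 = 35.3 kJ/mol.
OH at 300° (staggered): tBu–OH gauche, tBu–CHO gauche, iPr–CHO gauche, COOH–OH gauche; 4.8 + 6.2 + 5.0 + 3.0 = 19.0 kJ/mol.
The maximum (35.3 kJ/mol) occurs with OH at 240°.

240°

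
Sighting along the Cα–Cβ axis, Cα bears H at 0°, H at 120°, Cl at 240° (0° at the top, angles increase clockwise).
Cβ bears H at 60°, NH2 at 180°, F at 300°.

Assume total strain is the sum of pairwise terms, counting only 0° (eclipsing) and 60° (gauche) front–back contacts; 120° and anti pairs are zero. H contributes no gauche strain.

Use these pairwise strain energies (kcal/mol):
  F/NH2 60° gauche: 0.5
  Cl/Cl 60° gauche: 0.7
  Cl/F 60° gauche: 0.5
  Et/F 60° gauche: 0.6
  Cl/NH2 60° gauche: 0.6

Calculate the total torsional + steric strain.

1.1 kcal/mol

This conformer (staggered): Cl–NH2 gauche, Cl–F gauche; 0.6 + 0.5 = 1.1 kcal/mol.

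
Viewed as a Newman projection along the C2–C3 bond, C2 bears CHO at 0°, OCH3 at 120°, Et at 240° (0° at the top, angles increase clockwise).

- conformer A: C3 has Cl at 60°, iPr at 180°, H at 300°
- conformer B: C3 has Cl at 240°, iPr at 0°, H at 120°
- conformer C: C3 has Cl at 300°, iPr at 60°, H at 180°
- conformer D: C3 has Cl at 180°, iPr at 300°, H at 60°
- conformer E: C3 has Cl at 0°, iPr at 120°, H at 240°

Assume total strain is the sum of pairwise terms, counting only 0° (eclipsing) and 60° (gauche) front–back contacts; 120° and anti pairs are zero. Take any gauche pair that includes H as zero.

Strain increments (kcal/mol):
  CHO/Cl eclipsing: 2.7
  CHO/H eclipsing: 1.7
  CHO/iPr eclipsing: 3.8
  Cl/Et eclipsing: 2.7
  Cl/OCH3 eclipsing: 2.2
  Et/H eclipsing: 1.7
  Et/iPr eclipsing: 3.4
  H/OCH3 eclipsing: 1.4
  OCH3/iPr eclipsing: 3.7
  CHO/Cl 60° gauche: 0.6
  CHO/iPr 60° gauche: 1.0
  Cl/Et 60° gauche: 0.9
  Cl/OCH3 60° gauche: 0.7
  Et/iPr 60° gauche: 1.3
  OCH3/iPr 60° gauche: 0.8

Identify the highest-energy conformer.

E

A (staggered): CHO(0°)/Cl(60°) gauche 0.6; OCH3(120°)/Cl(60°) gauche 0.7; OCH3(120°)/iPr(180°) gauche 0.8; Et(240°)/iPr(180°) gauche 1.3 → 3.4 kcal/mol.
B (eclipsed): CHO(0°)/iPr(0°) eclipsed 3.8; OCH3(120°)/H(120°) eclipsed 1.4; Et(240°)/Cl(240°) eclipsed 2.7 → 7.9 kcal/mol.
C (staggered): CHO(0°)/Cl(300°) gauche 0.6; CHO(0°)/iPr(60°) gauche 1.0; OCH3(120°)/iPr(60°) gauche 0.8; Et(240°)/Cl(300°) gauche 0.9 → 3.3 kcal/mol.
D (staggered): CHO(0°)/iPr(300°) gauche 1.0; OCH3(120°)/Cl(180°) gauche 0.7; Et(240°)/Cl(180°) gauche 0.9; Et(240°)/iPr(300°) gauche 1.3 → 3.9 kcal/mol.
E (eclipsed): CHO(0°)/Cl(0°) eclipsed 2.7; OCH3(120°)/iPr(120°) eclipsed 3.7; Et(240°)/H(240°) eclipsed 1.7 → 8.1 kcal/mol.
E has the highest total (8.1 kcal/mol).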